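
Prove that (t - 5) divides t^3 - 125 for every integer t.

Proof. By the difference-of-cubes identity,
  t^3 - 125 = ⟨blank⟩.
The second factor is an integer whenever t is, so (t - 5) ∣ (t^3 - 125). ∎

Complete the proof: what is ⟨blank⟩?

(t - 5)(t^2 + 5t + 25)

a^3 - b^3 = (a - b)(a^2 + ab + b^2). With a = t, b = 5:
t^3 - 125 = (t - 5)(t^2 + 5t + 25).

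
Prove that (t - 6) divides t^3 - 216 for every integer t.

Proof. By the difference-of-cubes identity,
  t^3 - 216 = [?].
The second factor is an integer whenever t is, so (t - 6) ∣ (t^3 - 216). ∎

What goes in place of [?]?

Polynomial division of t^3 - 216 by t - 6 leaves remainder 0 and quotient t^2 + 6t + 36.
Hence t^3 - 216 = (t - 6)(t^2 + 6t + 36).

(t - 6)(t^2 + 6t + 36)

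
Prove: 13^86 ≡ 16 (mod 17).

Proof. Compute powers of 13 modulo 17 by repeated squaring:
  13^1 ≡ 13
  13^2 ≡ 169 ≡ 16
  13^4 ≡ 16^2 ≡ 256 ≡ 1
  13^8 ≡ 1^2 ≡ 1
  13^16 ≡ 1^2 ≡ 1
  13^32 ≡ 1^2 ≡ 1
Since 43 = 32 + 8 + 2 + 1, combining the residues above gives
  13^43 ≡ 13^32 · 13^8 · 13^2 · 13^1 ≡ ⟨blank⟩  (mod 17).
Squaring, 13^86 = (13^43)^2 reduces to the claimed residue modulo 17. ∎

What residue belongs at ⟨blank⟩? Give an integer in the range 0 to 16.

Multiply the listed residues: 1 · 1 · 16 · 13 = 1 → 16 → 208.
Reducing modulo 17: 208 = 12·17 + 4, so 13^43 ≡ 4.

4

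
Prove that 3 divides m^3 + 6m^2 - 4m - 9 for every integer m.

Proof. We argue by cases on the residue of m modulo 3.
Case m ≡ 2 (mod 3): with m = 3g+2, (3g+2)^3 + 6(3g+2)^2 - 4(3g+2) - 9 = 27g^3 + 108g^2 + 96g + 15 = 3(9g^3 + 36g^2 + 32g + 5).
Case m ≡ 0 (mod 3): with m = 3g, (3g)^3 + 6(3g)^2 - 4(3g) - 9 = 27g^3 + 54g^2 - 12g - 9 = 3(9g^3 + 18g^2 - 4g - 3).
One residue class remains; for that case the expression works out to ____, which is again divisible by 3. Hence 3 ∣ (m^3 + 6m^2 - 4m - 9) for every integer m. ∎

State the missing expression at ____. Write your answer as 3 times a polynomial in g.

Only m ≡ 1 (mod 3) is unaccounted for. Put m = 3g+1:
(3g+1)^3 + 6(3g+1)^2 - 4(3g+1) - 9 expands to 27g^3 + 81g^2 + 33g - 6,
and factoring out 3 leaves 3(9g^3 + 27g^2 + 11g - 2).

3(9g^3 + 27g^2 + 11g - 2)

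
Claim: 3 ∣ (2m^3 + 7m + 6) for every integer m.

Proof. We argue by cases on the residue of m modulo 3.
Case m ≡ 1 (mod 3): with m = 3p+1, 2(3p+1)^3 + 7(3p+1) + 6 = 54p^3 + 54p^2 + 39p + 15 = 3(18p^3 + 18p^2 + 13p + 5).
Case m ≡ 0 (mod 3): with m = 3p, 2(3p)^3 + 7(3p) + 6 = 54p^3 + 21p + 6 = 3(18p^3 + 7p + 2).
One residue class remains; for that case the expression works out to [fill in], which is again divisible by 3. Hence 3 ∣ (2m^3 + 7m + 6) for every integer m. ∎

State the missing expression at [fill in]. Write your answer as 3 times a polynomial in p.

Only m ≡ 2 (mod 3) is unaccounted for. Put m = 3p+2:
2(3p+2)^3 + 7(3p+2) + 6 expands to 54p^3 + 108p^2 + 93p + 36,
and factoring out 3 leaves 3(18p^3 + 36p^2 + 31p + 12).

3(18p^3 + 36p^2 + 31p + 12)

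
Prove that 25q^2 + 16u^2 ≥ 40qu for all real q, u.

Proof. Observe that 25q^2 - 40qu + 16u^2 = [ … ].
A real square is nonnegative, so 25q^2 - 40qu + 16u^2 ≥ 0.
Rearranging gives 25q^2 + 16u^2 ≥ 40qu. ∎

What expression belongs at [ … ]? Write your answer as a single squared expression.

25q^2 - 40qu + 16u^2 is a perfect-square trinomial: the outer terms are (5q)^2 and (4u)^2, and the cross term is -2·5q·4u.
So 25q^2 - 40qu + 16u^2 = (5q - 4u)^2 ≥ 0.

(5q - 4u)^2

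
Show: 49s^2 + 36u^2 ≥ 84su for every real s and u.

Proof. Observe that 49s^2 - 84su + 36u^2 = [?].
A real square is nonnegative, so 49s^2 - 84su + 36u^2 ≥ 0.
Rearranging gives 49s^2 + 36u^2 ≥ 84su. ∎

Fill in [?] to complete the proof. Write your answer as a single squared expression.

(7s - 6u)^2

49s^2 - 84su + 36u^2 is a perfect-square trinomial: the outer terms are (7s)^2 and (6u)^2, and the cross term is -2·7s·6u.
So 49s^2 - 84su + 36u^2 = (7s - 6u)^2 ≥ 0.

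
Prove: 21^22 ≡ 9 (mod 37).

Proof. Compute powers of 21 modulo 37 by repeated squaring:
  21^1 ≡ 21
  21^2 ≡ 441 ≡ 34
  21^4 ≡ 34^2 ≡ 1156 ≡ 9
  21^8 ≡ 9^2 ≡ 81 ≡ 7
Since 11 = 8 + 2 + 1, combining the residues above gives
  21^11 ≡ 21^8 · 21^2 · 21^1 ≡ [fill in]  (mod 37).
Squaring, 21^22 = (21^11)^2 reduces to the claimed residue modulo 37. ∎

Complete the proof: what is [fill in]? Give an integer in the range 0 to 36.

3

21^8 · 21^2 · 21^1 ≡ 7 · 34 · 21 = 4998.
4998 mod 37 = 3, so 21^11 ≡ 3 (mod 37).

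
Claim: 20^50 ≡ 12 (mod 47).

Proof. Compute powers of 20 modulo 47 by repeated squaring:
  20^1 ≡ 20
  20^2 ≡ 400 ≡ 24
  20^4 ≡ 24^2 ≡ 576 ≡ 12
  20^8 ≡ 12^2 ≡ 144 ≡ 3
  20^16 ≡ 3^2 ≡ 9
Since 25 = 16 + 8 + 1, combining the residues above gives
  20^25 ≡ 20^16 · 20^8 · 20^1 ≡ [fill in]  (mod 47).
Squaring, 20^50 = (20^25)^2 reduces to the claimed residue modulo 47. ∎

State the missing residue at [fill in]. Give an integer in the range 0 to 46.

Multiply the listed residues: 9 · 3 · 20 = 27 → 540.
Reducing modulo 47: 540 = 11·47 + 23, so 20^25 ≡ 23.

23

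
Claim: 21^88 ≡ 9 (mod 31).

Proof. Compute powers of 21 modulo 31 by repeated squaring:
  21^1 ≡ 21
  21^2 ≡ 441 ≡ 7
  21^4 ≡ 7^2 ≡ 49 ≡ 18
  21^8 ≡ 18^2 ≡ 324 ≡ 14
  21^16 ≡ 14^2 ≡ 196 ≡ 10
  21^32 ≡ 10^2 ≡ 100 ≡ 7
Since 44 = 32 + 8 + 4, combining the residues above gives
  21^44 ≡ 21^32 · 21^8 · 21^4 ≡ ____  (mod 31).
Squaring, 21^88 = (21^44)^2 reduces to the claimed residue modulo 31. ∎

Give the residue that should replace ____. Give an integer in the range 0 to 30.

28

Multiply the listed residues: 7 · 14 · 18 = 98 → 1764.
Reducing modulo 31: 1764 = 56·31 + 28, so 21^44 ≡ 28.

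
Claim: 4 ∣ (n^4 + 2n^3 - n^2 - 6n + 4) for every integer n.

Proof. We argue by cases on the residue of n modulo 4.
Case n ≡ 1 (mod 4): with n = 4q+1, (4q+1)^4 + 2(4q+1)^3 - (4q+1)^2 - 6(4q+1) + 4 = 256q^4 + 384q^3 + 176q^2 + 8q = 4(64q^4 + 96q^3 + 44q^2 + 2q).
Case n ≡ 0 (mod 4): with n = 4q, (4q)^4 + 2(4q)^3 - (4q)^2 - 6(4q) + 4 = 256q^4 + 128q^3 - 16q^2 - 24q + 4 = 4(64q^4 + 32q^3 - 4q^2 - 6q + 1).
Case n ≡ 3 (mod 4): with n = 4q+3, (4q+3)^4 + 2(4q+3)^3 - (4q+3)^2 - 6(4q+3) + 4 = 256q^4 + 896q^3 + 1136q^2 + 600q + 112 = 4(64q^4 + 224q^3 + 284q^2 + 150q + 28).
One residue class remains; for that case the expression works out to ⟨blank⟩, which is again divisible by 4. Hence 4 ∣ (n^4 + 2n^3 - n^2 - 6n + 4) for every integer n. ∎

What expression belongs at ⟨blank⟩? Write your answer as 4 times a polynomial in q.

Only n ≡ 2 (mod 4) is unaccounted for. Put n = 4q+2:
(4q+2)^4 + 2(4q+2)^3 - (4q+2)^2 - 6(4q+2) + 4 expands to 256q^4 + 640q^3 + 560q^2 + 184q + 20,
and factoring out 4 leaves 4(64q^4 + 160q^3 + 140q^2 + 46q + 5).

4(64q^4 + 160q^3 + 140q^2 + 46q + 5)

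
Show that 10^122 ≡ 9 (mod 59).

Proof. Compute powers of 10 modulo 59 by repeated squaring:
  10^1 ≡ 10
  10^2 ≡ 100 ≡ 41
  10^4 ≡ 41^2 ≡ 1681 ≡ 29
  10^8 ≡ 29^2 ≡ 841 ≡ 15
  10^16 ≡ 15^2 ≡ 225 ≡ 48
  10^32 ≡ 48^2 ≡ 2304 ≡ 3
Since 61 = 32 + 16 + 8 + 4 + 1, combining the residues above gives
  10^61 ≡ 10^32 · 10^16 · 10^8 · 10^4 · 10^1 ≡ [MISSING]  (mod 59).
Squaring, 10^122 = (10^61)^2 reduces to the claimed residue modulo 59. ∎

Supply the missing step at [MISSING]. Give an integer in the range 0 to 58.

10^32 · 10^16 · 10^8 · 10^4 · 10^1 ≡ 3 · 48 · 15 · 29 · 10 = 626400.
626400 mod 59 = 56, so 10^61 ≡ 56 (mod 59).

56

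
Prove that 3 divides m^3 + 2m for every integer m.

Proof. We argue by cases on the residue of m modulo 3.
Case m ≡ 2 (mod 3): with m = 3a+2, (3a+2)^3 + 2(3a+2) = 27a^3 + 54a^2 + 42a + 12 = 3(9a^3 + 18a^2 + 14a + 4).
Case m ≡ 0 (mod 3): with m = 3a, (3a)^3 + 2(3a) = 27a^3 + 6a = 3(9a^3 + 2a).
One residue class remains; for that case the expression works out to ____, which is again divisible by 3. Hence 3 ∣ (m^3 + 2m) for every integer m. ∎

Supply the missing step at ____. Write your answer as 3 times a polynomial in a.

3(9a^3 + 9a^2 + 5a + 1)

The residues treated are {2, 0}, so the missing case is m ≡ 1 (mod 3); write m = 3a+1.
Then (3a+1)^3 + 2(3a+1) = 27a^3 + 27a^2 + 15a + 3 = 3(9a^3 + 9a^2 + 5a + 1).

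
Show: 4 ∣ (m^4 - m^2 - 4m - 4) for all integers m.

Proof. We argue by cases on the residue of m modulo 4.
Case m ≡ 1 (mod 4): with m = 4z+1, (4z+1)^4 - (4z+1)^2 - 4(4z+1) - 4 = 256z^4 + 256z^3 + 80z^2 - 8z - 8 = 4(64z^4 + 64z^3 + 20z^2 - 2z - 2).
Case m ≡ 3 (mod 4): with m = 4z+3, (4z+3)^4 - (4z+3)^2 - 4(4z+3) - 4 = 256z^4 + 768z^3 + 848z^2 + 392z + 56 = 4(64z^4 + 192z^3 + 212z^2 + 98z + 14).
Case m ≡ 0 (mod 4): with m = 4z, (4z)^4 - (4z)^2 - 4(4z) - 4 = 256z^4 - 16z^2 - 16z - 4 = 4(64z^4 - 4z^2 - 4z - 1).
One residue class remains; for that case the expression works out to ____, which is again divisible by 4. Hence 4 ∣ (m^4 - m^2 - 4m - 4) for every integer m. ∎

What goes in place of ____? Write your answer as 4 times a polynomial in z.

4(64z^4 + 128z^3 + 92z^2 + 24z)

The residues treated are {1, 3, 0}, so the missing case is m ≡ 2 (mod 4); write m = 4z+2.
Then (4z+2)^4 - (4z+2)^2 - 4(4z+2) - 4 = 256z^4 + 512z^3 + 368z^2 + 96z = 4(64z^4 + 128z^3 + 92z^2 + 24z).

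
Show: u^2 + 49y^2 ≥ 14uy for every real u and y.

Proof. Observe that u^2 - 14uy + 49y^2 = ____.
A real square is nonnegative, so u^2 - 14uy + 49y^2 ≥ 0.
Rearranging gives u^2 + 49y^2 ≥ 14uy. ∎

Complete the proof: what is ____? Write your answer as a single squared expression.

(u - 7y)^2

The leading and trailing coefficients are 1^2 and 7^2, and 14 = 2·1·7, so the trinomial is (u - 7y)^2.
Hence u^2 - 14uy + 49y^2 ≥ 0.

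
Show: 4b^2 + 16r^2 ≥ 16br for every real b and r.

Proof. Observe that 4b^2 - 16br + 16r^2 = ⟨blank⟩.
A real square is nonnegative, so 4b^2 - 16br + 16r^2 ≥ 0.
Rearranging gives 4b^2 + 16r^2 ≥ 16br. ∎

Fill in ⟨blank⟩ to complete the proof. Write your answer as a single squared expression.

(2b - 4r)^2

4b^2 - 16br + 16r^2 is a perfect-square trinomial: the outer terms are (2b)^2 and (4r)^2, and the cross term is -2·2b·4r.
So 4b^2 - 16br + 16r^2 = (2b - 4r)^2 ≥ 0.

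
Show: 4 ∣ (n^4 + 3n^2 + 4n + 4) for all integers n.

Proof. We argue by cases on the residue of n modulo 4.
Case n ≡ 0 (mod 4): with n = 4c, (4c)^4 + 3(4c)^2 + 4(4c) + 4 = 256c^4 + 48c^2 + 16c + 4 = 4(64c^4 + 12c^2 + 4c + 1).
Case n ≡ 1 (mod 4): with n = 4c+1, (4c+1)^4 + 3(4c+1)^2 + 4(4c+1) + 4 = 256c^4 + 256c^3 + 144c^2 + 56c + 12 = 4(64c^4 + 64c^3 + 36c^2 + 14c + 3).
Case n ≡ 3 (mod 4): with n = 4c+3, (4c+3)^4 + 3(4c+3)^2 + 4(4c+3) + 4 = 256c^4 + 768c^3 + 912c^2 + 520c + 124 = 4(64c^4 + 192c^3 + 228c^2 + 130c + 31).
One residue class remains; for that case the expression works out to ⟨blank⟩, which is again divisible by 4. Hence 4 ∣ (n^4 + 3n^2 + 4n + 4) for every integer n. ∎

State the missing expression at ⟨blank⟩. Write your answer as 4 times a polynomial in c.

4(64c^4 + 128c^3 + 108c^2 + 48c + 10)

Only n ≡ 2 (mod 4) is unaccounted for. Put n = 4c+2:
(4c+2)^4 + 3(4c+2)^2 + 4(4c+2) + 4 expands to 256c^4 + 512c^3 + 432c^2 + 192c + 40,
and factoring out 4 leaves 4(64c^4 + 128c^3 + 108c^2 + 48c + 10).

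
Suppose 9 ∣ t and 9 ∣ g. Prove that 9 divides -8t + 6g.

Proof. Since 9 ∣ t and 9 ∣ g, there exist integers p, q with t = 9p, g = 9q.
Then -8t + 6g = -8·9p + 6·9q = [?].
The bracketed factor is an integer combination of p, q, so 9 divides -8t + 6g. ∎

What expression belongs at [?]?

9(-8p + 6q)

Pull the common 9 out of every term: -8·9p + 6·9q = 9(-8p + 6q).
-8p + 6q is an integer, which exhibits the divisibility.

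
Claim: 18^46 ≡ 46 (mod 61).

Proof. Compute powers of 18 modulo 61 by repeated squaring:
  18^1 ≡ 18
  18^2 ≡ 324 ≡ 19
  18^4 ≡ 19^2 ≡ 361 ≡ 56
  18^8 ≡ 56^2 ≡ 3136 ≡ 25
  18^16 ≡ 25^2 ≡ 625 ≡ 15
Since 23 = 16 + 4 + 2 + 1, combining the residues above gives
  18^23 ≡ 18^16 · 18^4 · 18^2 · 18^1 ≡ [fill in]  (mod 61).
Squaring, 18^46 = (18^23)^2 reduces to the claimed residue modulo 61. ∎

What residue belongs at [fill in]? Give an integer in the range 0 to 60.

31

18^16 · 18^4 · 18^2 · 18^1 ≡ 15 · 56 · 19 · 18 = 287280.
287280 mod 61 = 31, so 18^23 ≡ 31 (mod 61).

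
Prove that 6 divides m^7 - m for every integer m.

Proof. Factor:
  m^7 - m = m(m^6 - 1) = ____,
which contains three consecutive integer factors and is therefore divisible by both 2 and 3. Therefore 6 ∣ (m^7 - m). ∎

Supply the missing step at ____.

m^6 - 1 = (m^2 - 1)(m^4 + m^2 + 1), and m^2 - 1 = (m-1)(m+1).
So m(m^6 - 1) = (m - 1)m(m + 1)(m^4 + m^2 + 1).

(m - 1)m(m + 1)(m^4 + m^2 + 1)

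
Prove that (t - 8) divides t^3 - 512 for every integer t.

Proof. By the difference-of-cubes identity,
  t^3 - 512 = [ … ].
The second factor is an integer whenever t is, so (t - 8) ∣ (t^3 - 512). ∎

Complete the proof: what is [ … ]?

Polynomial division of t^3 - 512 by t - 8 leaves remainder 0 and quotient t^2 + 8t + 64.
Hence t^3 - 512 = (t - 8)(t^2 + 8t + 64).

(t - 8)(t^2 + 8t + 64)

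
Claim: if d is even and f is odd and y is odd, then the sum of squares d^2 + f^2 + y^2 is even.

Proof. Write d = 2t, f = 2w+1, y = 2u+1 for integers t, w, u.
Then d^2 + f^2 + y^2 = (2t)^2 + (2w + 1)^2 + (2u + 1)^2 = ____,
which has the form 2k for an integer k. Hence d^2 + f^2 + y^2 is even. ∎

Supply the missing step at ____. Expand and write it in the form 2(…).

2(2t^2 + 2u^2 + 2u + 2w^2 + 2w + 1)

Expanding: (2t)^2 + (2w + 1)^2 + (2u + 1)^2 = 4t^2 + 4u^2 + 4u + 4w^2 + 4w + 2.
Every term is even; pulling out the factor of 2 gives 2(2t^2 + 2u^2 + 2u + 2w^2 + 2w + 1).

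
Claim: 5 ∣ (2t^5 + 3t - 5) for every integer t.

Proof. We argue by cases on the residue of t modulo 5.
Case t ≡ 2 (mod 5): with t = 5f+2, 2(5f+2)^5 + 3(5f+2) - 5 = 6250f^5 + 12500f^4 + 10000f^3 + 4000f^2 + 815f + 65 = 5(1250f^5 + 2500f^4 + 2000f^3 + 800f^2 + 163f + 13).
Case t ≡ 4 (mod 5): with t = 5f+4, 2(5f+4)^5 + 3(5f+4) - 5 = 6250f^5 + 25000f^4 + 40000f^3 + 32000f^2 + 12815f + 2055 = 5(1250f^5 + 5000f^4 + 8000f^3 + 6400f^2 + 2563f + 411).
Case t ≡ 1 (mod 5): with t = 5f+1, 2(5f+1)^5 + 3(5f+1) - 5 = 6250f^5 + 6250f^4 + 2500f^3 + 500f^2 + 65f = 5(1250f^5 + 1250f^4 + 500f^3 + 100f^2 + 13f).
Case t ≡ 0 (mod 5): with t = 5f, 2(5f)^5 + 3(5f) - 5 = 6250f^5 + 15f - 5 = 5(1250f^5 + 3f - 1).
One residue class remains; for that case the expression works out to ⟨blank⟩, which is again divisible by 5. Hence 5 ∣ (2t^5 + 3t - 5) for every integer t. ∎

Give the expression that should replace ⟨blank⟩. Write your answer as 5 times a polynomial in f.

5(1250f^5 + 3750f^4 + 4500f^3 + 2700f^2 + 813f + 98)

The residues treated are {2, 4, 1, 0}, so the missing case is t ≡ 3 (mod 5); write t = 5f+3.
Then 2(5f+3)^5 + 3(5f+3) - 5 = 6250f^5 + 18750f^4 + 22500f^3 + 13500f^2 + 4065f + 490 = 5(1250f^5 + 3750f^4 + 4500f^3 + 2700f^2 + 813f + 98).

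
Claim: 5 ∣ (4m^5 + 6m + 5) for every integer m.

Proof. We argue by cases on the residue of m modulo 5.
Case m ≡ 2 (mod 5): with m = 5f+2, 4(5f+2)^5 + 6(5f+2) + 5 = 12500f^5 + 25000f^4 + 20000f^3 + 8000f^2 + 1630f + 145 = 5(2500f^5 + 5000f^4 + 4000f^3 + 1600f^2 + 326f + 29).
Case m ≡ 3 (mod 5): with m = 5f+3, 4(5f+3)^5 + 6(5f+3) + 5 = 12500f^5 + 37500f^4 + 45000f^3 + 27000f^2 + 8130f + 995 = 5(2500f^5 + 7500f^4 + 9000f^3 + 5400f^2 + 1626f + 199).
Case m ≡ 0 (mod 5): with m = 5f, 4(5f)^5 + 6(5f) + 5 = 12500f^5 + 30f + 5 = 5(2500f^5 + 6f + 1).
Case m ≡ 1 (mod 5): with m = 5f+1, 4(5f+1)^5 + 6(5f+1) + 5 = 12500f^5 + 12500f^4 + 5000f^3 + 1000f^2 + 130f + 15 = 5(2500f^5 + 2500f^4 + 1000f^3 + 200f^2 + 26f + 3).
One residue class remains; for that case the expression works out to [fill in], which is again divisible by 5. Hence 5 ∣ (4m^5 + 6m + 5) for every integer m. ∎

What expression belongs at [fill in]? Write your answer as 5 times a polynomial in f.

5(2500f^5 + 10000f^4 + 16000f^3 + 12800f^2 + 5126f + 825)

The residues treated are {2, 3, 0, 1}, so the missing case is m ≡ 4 (mod 5); write m = 5f+4.
Then 4(5f+4)^5 + 6(5f+4) + 5 = 12500f^5 + 50000f^4 + 80000f^3 + 64000f^2 + 25630f + 4125 = 5(2500f^5 + 10000f^4 + 16000f^3 + 12800f^2 + 5126f + 825).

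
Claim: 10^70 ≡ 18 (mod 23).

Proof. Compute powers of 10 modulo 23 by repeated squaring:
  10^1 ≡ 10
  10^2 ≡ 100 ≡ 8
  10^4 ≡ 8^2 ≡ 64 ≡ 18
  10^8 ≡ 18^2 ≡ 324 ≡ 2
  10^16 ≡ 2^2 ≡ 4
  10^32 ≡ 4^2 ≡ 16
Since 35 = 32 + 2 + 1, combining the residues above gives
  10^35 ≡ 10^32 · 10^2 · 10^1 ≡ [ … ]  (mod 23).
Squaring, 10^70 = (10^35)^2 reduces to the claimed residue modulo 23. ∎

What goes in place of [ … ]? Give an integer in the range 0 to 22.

15

Multiply the listed residues: 16 · 8 · 10 = 128 → 1280.
Reducing modulo 23: 1280 = 55·23 + 15, so 10^35 ≡ 15.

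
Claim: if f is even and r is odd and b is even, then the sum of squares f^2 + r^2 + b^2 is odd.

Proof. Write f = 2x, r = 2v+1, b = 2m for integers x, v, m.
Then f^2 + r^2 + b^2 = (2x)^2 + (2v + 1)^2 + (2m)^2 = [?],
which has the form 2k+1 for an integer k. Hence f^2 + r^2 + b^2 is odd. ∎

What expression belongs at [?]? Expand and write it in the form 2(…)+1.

2(2m^2 + 2v^2 + 2v + 2x^2) + 1

(2x)^2 + (2v + 1)^2 + (2m)^2 = 4m^2 + 4v^2 + 4v + 4x^2 + 1
= 2(2m^2 + 2v^2 + 2v + 2x^2) + 1.
Since 2m^2 + 2v^2 + 2v + 2x^2 is an integer, the sum of squares is of the form 2k+1 for an integer k.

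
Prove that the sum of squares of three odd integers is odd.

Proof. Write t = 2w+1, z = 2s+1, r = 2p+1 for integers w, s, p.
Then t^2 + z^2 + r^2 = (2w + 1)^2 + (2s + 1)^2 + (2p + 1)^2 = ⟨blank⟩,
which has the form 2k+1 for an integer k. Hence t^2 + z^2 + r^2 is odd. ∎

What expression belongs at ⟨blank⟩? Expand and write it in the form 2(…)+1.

2(2p^2 + 2p + 2s^2 + 2s + 2w^2 + 2w + 1) + 1

(2w + 1)^2 + (2s + 1)^2 + (2p + 1)^2 = 4p^2 + 4p + 4s^2 + 4s + 4w^2 + 4w + 3
= 2(2p^2 + 2p + 2s^2 + 2s + 2w^2 + 2w + 1) + 1.
Since 2p^2 + 2p + 2s^2 + 2s + 2w^2 + 2w + 1 is an integer, the sum of squares is of the form 2k+1 for an integer k.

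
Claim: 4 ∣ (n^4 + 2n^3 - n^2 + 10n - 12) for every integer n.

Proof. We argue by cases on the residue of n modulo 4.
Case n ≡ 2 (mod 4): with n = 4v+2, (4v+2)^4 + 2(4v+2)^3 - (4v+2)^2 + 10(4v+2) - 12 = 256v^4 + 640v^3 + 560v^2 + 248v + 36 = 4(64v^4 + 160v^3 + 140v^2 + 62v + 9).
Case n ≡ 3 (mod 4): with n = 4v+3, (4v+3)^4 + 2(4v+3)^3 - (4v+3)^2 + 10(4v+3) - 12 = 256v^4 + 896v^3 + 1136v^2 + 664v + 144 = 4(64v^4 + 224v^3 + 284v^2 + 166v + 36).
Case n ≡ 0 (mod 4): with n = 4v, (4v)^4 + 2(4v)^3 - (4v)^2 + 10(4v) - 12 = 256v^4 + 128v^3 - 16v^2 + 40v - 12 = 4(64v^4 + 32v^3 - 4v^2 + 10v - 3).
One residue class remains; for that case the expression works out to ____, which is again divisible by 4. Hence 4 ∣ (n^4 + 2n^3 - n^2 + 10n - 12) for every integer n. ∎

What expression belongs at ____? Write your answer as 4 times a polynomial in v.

4(64v^4 + 96v^3 + 44v^2 + 18v)

Only n ≡ 1 (mod 4) is unaccounted for. Put n = 4v+1:
(4v+1)^4 + 2(4v+1)^3 - (4v+1)^2 + 10(4v+1) - 12 expands to 256v^4 + 384v^3 + 176v^2 + 72v,
and factoring out 4 leaves 4(64v^4 + 96v^3 + 44v^2 + 18v).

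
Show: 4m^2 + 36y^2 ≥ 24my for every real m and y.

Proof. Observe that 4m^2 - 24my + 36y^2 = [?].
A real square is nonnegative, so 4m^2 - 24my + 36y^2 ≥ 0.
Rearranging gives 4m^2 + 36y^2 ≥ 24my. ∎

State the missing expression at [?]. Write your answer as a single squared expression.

4m^2 - 24my + 36y^2 is a perfect-square trinomial: the outer terms are (2m)^2 and (6y)^2, and the cross term is -2·2m·6y.
So 4m^2 - 24my + 36y^2 = (2m - 6y)^2 ≥ 0.

(2m - 6y)^2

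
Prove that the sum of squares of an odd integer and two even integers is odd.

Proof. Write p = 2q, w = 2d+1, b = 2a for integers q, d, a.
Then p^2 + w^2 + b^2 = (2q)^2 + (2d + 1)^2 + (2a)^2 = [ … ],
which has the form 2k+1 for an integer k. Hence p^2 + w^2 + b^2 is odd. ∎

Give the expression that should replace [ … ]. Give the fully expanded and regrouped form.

2(2a^2 + 2d^2 + 2d + 2q^2) + 1

Expanding: (2q)^2 + (2d + 1)^2 + (2a)^2 = 4a^2 + 4d^2 + 4d + 4q^2 + 1.
Every term except the constant is even, so this is 2(2a^2 + 2d^2 + 2d + 2q^2) + 1,
and 2a^2 + 2d^2 + 2d + 2q^2 ∈ ℤ gives the required form.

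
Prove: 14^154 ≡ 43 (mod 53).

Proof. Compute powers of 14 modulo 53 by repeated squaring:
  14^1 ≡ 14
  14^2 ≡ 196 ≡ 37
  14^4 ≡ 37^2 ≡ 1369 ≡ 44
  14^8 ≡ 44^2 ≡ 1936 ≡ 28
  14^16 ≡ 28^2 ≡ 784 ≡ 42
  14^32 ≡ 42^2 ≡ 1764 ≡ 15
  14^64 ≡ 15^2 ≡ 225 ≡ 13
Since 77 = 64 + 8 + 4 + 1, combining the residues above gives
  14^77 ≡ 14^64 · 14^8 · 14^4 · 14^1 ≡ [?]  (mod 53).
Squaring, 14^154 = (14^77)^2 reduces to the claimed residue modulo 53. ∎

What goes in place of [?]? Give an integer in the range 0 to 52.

14^64 · 14^8 · 14^4 · 14^1 ≡ 13 · 28 · 44 · 14 = 224224.
224224 mod 53 = 34, so 14^77 ≡ 34 (mod 53).

34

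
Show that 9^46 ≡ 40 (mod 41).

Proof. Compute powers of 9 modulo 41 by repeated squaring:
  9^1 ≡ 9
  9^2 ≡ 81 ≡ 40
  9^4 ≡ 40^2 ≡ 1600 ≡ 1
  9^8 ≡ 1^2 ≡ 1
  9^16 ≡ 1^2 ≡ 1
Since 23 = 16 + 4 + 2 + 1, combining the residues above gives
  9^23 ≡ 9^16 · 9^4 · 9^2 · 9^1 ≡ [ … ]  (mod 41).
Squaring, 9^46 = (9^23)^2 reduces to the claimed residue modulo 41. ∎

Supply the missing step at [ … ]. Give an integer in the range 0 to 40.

9^16 · 9^4 · 9^2 · 9^1 ≡ 1 · 1 · 40 · 9 = 360.
360 mod 41 = 32, so 9^23 ≡ 32 (mod 41).

32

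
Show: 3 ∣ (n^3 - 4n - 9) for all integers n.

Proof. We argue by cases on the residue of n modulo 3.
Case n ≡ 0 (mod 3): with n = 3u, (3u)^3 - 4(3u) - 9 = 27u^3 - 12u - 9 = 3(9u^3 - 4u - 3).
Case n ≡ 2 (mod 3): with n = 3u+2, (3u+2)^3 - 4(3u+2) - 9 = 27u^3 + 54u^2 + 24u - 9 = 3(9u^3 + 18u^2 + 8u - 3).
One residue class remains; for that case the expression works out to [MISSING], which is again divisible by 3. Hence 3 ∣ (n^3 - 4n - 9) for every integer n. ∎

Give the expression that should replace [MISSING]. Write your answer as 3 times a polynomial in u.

Only n ≡ 1 (mod 3) is unaccounted for. Put n = 3u+1:
(3u+1)^3 - 4(3u+1) - 9 expands to 27u^3 + 27u^2 - 3u - 12,
and factoring out 3 leaves 3(9u^3 + 9u^2 - u - 4).

3(9u^3 + 9u^2 - u - 4)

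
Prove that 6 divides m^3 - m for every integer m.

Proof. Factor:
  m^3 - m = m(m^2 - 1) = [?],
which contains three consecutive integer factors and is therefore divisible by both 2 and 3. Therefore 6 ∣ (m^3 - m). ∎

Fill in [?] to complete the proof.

m(m^2 - 1) = m(m - 1)(m + 1) = (m - 1)m(m + 1).
These three factors are consecutive integers, so their product is divisible by 6.

(m - 1)m(m + 1)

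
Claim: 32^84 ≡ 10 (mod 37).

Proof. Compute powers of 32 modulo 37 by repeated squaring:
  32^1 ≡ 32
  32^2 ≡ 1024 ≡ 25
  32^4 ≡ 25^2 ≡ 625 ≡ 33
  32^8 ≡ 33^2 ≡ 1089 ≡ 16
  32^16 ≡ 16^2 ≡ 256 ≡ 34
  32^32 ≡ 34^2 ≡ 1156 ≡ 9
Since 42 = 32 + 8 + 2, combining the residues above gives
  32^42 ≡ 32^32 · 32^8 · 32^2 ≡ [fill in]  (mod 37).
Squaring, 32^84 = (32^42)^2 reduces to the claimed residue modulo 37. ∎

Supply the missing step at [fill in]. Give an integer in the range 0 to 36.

11

32^32 · 32^8 · 32^2 ≡ 9 · 16 · 25 = 3600.
3600 mod 37 = 11, so 32^42 ≡ 11 (mod 37).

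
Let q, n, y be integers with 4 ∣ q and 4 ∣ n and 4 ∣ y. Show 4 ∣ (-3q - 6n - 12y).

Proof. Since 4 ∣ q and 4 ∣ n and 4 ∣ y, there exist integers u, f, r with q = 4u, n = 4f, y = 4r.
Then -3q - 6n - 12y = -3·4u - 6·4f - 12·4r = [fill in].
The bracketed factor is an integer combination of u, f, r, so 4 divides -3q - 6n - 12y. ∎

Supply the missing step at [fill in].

Each term has a factor of 4: -3·4u - 6·4f - 12·4r = 4·(-6f - 12r - 3u).
Since -6f - 12r - 3u is an integer, 4 ∣ (-3q - 6n - 12y).

4(-6f - 12r - 3u)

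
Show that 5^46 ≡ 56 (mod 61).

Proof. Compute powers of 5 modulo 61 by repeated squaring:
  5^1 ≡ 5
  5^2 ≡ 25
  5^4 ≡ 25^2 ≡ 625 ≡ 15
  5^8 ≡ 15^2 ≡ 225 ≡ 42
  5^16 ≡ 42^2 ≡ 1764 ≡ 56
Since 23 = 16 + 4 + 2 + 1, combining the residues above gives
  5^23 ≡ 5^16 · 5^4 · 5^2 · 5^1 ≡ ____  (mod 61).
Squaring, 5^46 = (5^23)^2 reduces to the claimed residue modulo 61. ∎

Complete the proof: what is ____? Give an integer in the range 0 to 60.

Multiply the listed residues: 56 · 15 · 25 · 5 = 840 → 21000 → 105000.
Reducing modulo 61: 105000 = 1721·61 + 19, so 5^23 ≡ 19.

19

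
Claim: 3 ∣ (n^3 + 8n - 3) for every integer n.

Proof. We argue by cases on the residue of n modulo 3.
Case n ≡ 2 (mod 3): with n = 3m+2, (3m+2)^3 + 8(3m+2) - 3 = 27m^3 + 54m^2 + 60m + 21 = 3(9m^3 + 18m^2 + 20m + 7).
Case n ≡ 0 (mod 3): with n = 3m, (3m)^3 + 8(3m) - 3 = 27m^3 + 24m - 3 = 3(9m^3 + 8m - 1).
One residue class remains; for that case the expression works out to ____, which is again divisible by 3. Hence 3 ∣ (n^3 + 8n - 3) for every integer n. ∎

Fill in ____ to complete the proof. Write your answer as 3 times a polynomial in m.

The residues treated are {2, 0}, so the missing case is n ≡ 1 (mod 3); write n = 3m+1.
Then (3m+1)^3 + 8(3m+1) - 3 = 27m^3 + 27m^2 + 33m + 6 = 3(9m^3 + 9m^2 + 11m + 2).

3(9m^3 + 9m^2 + 11m + 2)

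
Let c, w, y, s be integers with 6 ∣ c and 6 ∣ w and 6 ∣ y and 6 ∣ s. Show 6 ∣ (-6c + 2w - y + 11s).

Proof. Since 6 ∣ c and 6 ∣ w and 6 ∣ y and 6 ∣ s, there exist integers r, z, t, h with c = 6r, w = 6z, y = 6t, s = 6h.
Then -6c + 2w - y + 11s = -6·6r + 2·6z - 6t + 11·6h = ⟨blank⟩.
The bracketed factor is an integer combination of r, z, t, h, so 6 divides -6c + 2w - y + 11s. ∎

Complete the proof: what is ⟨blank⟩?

Each term has a factor of 6: -6·6r + 2·6z - 6t + 11·6h = 6·(11h - 6r - t + 2z).
Since 11h - 6r - t + 2z is an integer, 6 ∣ (-6c + 2w - y + 11s).

6(11h - 6r - t + 2z)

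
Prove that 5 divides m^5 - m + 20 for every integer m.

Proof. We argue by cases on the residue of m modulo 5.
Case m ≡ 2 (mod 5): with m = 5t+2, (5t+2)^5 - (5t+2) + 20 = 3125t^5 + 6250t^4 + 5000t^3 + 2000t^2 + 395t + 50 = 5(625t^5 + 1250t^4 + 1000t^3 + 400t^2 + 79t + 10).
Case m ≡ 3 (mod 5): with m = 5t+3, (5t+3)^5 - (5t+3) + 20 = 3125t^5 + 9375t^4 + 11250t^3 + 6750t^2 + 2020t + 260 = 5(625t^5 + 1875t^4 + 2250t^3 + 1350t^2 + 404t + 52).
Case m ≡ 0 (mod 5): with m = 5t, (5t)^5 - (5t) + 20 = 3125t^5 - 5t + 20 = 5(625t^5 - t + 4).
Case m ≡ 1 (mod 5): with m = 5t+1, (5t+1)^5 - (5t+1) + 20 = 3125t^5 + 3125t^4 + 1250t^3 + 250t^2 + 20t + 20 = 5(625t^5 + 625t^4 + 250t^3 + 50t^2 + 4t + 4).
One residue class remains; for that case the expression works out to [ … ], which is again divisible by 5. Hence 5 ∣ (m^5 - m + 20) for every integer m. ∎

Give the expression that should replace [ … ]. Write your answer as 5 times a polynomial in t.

5(625t^5 + 2500t^4 + 4000t^3 + 3200t^2 + 1279t + 208)

The residues treated are {2, 3, 0, 1}, so the missing case is m ≡ 4 (mod 5); write m = 5t+4.
Then (5t+4)^5 - (5t+4) + 20 = 3125t^5 + 12500t^4 + 20000t^3 + 16000t^2 + 6395t + 1040 = 5(625t^5 + 2500t^4 + 4000t^3 + 3200t^2 + 1279t + 208).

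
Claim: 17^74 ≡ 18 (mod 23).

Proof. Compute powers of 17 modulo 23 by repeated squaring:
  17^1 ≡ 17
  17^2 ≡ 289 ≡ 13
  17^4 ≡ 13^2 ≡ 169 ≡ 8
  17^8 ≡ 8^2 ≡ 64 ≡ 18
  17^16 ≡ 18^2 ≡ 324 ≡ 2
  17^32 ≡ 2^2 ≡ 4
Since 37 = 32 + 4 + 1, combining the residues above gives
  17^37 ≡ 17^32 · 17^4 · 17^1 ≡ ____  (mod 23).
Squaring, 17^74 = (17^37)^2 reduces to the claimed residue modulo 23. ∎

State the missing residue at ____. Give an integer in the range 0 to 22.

17^32 · 17^4 · 17^1 ≡ 4 · 8 · 17 = 544.
544 mod 23 = 15, so 17^37 ≡ 15 (mod 23).

15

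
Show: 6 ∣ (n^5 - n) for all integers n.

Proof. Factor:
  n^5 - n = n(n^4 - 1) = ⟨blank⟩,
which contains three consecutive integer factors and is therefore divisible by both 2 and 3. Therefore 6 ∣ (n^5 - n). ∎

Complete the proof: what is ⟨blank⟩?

(n - 1)n(n + 1)(n^2 + 1)

n^4 - 1 = (n^2 - 1)(n^2 + 1), and n^2 - 1 = (n-1)(n+1).
So n(n^4 - 1) = (n - 1)n(n + 1)(n^2 + 1).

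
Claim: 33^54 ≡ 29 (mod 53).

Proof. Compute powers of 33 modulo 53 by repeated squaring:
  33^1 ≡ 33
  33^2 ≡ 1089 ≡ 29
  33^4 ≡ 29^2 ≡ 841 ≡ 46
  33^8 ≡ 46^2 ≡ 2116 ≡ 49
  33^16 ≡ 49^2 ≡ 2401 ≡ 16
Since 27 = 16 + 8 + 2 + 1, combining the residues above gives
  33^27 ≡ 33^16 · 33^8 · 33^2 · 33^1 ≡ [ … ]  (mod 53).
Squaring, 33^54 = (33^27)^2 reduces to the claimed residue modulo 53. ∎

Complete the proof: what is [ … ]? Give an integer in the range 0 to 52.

20

Multiply the listed residues: 16 · 49 · 29 · 33 = 784 → 22736 → 750288.
Reducing modulo 53: 750288 = 14156·53 + 20, so 33^27 ≡ 20.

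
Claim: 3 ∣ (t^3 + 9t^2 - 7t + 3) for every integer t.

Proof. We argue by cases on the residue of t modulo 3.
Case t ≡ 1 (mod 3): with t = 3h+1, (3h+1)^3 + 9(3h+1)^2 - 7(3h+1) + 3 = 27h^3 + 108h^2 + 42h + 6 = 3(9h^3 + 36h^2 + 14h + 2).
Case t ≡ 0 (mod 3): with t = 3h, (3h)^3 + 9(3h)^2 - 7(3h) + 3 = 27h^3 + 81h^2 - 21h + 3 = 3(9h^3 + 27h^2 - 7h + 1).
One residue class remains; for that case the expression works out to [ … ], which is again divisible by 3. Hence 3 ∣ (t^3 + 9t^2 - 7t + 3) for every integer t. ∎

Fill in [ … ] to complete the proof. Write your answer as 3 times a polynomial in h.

3(9h^3 + 45h^2 + 41h + 11)

Only t ≡ 2 (mod 3) is unaccounted for. Put t = 3h+2:
(3h+2)^3 + 9(3h+2)^2 - 7(3h+2) + 3 expands to 27h^3 + 135h^2 + 123h + 33,
and factoring out 3 leaves 3(9h^3 + 45h^2 + 41h + 11).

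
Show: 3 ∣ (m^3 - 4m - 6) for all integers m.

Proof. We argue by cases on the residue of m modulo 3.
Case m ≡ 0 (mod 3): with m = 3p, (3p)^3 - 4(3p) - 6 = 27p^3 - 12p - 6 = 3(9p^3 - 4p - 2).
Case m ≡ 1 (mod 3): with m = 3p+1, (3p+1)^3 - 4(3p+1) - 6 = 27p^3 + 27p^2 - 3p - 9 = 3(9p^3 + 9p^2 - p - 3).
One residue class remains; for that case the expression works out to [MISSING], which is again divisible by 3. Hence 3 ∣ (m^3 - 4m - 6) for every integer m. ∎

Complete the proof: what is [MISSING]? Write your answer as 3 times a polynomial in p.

Only m ≡ 2 (mod 3) is unaccounted for. Put m = 3p+2:
(3p+2)^3 - 4(3p+2) - 6 expands to 27p^3 + 54p^2 + 24p - 6,
and factoring out 3 leaves 3(9p^3 + 18p^2 + 8p - 2).

3(9p^3 + 18p^2 + 8p - 2)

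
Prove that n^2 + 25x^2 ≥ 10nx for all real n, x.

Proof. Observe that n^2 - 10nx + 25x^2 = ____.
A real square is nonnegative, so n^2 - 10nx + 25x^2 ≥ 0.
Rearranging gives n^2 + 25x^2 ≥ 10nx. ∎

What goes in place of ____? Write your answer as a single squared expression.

(n - 5x)^2

n^2 - 10nx + 25x^2 is a perfect-square trinomial: the outer terms are (n)^2 and (5x)^2, and the cross term is -2·n·5x.
So n^2 - 10nx + 25x^2 = (n - 5x)^2 ≥ 0.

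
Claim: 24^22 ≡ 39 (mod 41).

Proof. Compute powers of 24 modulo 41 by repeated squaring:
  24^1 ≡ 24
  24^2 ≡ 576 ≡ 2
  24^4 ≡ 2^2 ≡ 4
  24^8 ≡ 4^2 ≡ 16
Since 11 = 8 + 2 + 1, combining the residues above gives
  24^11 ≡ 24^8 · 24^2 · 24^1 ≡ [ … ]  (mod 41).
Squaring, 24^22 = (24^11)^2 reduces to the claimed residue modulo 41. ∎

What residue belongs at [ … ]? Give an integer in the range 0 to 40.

30

24^8 · 24^2 · 24^1 ≡ 16 · 2 · 24 = 768.
768 mod 41 = 30, so 24^11 ≡ 30 (mod 41).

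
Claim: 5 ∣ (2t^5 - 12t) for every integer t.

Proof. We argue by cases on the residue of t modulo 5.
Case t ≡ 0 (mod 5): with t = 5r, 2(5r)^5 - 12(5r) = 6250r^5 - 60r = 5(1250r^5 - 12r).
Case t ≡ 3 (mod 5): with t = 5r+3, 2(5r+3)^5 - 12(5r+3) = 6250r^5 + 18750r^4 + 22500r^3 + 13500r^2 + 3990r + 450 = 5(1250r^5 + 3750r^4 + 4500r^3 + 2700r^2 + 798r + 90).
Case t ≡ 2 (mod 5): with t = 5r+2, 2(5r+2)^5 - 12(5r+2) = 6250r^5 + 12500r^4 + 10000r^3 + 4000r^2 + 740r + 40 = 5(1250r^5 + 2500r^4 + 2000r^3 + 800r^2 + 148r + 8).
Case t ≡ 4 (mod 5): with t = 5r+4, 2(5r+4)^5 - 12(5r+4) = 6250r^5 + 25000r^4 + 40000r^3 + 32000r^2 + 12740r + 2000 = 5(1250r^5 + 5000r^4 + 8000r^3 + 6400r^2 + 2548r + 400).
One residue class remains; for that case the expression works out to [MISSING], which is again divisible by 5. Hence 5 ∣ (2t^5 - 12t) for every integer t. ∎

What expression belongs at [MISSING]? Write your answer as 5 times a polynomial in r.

5(1250r^5 + 1250r^4 + 500r^3 + 100r^2 - 2r - 2)

The residues treated are {0, 3, 2, 4}, so the missing case is t ≡ 1 (mod 5); write t = 5r+1.
Then 2(5r+1)^5 - 12(5r+1) = 6250r^5 + 6250r^4 + 2500r^3 + 500r^2 - 10r - 10 = 5(1250r^5 + 1250r^4 + 500r^3 + 100r^2 - 2r - 2).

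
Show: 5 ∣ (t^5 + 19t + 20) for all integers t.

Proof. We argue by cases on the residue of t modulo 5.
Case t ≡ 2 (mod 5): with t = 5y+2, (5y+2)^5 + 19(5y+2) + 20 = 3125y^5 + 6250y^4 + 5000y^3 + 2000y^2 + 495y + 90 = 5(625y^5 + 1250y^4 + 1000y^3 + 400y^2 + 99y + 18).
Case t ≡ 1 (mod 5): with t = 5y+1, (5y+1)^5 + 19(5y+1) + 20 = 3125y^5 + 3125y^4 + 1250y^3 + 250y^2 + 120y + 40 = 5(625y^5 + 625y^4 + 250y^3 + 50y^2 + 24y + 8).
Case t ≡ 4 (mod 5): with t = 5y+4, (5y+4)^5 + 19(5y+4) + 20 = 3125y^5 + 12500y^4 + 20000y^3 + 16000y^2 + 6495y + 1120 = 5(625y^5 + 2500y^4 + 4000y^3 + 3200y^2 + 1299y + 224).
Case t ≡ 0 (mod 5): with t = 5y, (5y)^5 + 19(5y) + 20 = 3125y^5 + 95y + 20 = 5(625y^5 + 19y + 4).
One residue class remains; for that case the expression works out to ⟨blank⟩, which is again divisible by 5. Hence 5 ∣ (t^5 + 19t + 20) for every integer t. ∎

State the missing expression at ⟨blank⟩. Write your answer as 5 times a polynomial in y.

5(625y^5 + 1875y^4 + 2250y^3 + 1350y^2 + 424y + 64)

The residues treated are {2, 1, 4, 0}, so the missing case is t ≡ 3 (mod 5); write t = 5y+3.
Then (5y+3)^5 + 19(5y+3) + 20 = 3125y^5 + 9375y^4 + 11250y^3 + 6750y^2 + 2120y + 320 = 5(625y^5 + 1875y^4 + 2250y^3 + 1350y^2 + 424y + 64).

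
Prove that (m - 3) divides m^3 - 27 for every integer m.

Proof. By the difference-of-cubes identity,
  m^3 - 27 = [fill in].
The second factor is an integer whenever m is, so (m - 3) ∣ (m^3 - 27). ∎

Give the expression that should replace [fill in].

(m - 3)(m^2 + 3m + 9)

a^3 - b^3 = (a - b)(a^2 + ab + b^2). With a = m, b = 3:
m^3 - 27 = (m - 3)(m^2 + 3m + 9).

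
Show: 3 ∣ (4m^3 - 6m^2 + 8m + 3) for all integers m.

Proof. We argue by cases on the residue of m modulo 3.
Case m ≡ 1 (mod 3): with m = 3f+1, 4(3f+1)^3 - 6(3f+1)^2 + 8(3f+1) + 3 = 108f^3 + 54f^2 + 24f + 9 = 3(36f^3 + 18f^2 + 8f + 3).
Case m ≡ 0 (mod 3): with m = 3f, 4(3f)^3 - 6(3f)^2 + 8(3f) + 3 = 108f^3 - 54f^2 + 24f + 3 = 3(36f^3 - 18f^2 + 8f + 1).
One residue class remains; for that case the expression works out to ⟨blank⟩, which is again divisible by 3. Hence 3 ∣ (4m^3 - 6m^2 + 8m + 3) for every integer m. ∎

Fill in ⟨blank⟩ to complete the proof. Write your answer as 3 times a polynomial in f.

The residues treated are {1, 0}, so the missing case is m ≡ 2 (mod 3); write m = 3f+2.
Then 4(3f+2)^3 - 6(3f+2)^2 + 8(3f+2) + 3 = 108f^3 + 162f^2 + 96f + 27 = 3(36f^3 + 54f^2 + 32f + 9).

3(36f^3 + 54f^2 + 32f + 9)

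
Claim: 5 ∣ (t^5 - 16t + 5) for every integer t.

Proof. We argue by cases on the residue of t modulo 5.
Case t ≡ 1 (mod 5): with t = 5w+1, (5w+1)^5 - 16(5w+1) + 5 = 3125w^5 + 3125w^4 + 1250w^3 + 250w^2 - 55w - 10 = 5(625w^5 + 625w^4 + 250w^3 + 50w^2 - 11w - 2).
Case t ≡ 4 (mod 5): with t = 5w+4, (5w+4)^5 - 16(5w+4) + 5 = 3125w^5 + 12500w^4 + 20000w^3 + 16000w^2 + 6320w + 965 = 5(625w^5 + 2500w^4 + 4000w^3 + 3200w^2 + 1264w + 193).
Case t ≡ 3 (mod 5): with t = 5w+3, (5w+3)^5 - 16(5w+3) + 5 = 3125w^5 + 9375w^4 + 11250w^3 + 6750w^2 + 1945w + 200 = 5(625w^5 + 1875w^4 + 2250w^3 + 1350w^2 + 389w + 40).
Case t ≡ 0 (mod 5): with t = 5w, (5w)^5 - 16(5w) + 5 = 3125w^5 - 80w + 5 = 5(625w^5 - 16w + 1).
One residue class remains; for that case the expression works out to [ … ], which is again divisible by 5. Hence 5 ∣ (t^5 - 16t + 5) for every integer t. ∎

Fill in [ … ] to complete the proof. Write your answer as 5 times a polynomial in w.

5(625w^5 + 1250w^4 + 1000w^3 + 400w^2 + 64w + 1)

The residues treated are {1, 4, 3, 0}, so the missing case is t ≡ 2 (mod 5); write t = 5w+2.
Then (5w+2)^5 - 16(5w+2) + 5 = 3125w^5 + 6250w^4 + 5000w^3 + 2000w^2 + 320w + 5 = 5(625w^5 + 1250w^4 + 1000w^3 + 400w^2 + 64w + 1).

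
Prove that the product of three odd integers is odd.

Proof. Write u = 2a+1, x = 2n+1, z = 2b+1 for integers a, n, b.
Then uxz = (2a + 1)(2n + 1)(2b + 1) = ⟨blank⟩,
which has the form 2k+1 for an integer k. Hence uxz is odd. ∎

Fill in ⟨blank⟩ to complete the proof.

(2a + 1)(2n + 1)(2b + 1) = 8abn + 4ab + 4an + 2a + 4bn + 2b + 2n + 1
= 2(4abn + 2ab + 2an + a + 2bn + b + n) + 1.
Since 4abn + 2ab + 2an + a + 2bn + b + n is an integer, the product is of the form 2k+1 for an integer k.

2(4abn + 2ab + 2an + a + 2bn + b + n) + 1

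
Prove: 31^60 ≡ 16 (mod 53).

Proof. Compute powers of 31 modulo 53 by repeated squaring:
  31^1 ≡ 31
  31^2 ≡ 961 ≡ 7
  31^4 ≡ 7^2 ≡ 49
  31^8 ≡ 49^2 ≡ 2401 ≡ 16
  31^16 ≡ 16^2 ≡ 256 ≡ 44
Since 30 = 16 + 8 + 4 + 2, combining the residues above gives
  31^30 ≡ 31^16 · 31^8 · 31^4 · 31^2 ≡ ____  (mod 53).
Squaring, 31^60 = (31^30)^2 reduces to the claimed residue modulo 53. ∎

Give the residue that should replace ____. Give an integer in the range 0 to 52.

Multiply the listed residues: 44 · 16 · 49 · 7 = 704 → 34496 → 241472.
Reducing modulo 53: 241472 = 4556·53 + 4, so 31^30 ≡ 4.

4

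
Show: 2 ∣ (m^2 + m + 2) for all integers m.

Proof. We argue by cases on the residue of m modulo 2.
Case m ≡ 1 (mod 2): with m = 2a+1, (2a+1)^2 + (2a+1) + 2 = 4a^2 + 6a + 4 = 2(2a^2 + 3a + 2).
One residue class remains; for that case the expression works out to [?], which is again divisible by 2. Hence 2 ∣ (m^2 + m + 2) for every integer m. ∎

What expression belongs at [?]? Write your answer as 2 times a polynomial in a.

2(2a^2 + a + 1)

Only m ≡ 0 (mod 2) is unaccounted for. Put m = 2a:
(2a)^2 + (2a) + 2 expands to 4a^2 + 2a + 2,
and factoring out 2 leaves 2(2a^2 + a + 1).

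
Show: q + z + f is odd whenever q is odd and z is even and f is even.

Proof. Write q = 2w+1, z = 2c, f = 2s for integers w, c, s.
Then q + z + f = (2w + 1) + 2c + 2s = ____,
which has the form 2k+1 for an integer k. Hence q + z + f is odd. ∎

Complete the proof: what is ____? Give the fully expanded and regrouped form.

(2w + 1) + 2c + 2s = 2c + 2s + 2w + 1
= 2(c + s + w) + 1.
Since c + s + w is an integer, the sum is of the form 2k+1 for an integer k.

2(c + s + w) + 1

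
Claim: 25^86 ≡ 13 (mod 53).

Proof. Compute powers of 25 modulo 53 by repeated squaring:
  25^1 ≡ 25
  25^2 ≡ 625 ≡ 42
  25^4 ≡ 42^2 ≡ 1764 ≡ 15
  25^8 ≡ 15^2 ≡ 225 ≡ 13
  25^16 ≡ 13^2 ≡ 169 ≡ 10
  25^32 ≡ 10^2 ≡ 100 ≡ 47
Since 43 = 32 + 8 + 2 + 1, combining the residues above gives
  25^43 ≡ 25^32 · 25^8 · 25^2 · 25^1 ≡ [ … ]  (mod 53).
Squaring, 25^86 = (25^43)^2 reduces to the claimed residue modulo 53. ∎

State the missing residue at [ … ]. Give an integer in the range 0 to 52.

25^32 · 25^8 · 25^2 · 25^1 ≡ 47 · 13 · 42 · 25 = 641550.
641550 mod 53 = 38, so 25^43 ≡ 38 (mod 53).

38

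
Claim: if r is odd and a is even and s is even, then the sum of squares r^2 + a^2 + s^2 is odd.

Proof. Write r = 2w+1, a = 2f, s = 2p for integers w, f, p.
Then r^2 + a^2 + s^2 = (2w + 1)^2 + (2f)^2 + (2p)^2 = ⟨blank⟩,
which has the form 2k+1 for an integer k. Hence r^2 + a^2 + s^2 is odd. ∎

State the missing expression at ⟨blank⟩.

2(2f^2 + 2p^2 + 2w^2 + 2w) + 1

Expanding: (2w + 1)^2 + (2f)^2 + (2p)^2 = 4f^2 + 4p^2 + 4w^2 + 4w + 1.
Every term except the constant is even, so this is 2(2f^2 + 2p^2 + 2w^2 + 2w) + 1,
and 2f^2 + 2p^2 + 2w^2 + 2w ∈ ℤ gives the required form.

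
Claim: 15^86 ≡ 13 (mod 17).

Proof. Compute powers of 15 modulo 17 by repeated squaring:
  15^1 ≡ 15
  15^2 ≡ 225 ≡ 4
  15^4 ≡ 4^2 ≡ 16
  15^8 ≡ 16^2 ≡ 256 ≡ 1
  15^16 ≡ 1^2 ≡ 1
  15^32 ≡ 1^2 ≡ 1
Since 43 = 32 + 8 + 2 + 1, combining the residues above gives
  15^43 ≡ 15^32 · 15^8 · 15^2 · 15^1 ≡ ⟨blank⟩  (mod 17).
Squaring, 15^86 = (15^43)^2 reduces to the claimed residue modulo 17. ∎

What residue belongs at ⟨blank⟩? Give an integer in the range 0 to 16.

15^32 · 15^8 · 15^2 · 15^1 ≡ 1 · 1 · 4 · 15 = 60.
60 mod 17 = 9, so 15^43 ≡ 9 (mod 17).

9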